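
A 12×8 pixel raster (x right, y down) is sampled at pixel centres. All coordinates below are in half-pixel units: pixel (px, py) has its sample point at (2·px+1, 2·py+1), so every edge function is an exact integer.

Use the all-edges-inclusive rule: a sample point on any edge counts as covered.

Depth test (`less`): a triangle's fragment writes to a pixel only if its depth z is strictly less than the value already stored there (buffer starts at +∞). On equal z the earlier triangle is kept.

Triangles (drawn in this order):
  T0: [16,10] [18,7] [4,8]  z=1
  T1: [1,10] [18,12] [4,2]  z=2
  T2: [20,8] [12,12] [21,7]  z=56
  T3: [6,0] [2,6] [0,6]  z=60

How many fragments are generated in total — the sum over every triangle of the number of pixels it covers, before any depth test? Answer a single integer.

T0:
  2·area = 40  (B↔C swapped to make it positive)
  edge (16, 10)→(4, 8): d=(-12,-2) inclusive
  edge (4, 8)→(18, 7): d=(14,-1) inclusive
  edge (18, 7)→(16, 10): d=(-2,3) inclusive
    (5,4)@(11, 9): e=[2,21,17] → X
    (6,4)@(13, 9): e=[6,23,11] → X
    (7,4)@(15, 9): e=[10,25,5] → X
    (8,4)@(17, 9): e=[14,27,-1] → .
    (5,5)@(11, 11): e=[-22,49,13] → .
    (6,5)@(13, 11): e=[-18,51,7] → .
    (7,5)@(15, 11): e=[-14,53,1] → .
  covered (3 px):
    . . . . . . . . . . . .
    . . . . . . . . . . . .
    . . . . . . . . . . . .
    . . . . . . . . . . . .
    . . . . . X X X . . . .
    . . . . . . . . . . . .
    . . . . . . . . . . . .
    . . . . . . . . . . . .
T1:
  2·area = 142  (B↔C swapped to make it positive)
  edge (1, 10)→(4, 2): d=(3,-8) inclusive
  edge (4, 2)→(18, 12): d=(14,10) inclusive
  edge (18, 12)→(1, 10): d=(-17,-2) inclusive
    (2,1)@(5, 3): e=[11,4,127] → X
    (3,1)@(7, 3): e=[27,-16,131] → .
    (1,2)@(3, 5): e=[1,52,89] → X
    (3,2)@(7, 5): e=[33,12,97] → X
    (4,2)@(9, 5): e=[49,-8,101] → .
    (1,3)@(3, 7): e=[7,80,55] → X
    (4,3)@(9, 7): e=[55,20,67] → X
    (5,3)@(11, 7): e=[71,0,71] → X  [on edge]
    (6,3)@(13, 7): e=[87,-20,75] → .
    (1,4)@(3, 9): e=[13,108,21] → X
    (6,4)@(13, 9): e=[93,8,41] → X
    (7,4)@(15, 9): e=[109,-12,45] → .
  covered (18 px):
    . . . . . . . . . . . .
    . . X . . . . . . . . .
    . X X X . . . . . . . .
    . X X X X X . . . . . .
    . X X X X X X . . . . .
    . . . . . X X X . . . .
    . . . . . . . . . . . .
    . . . . . . . . . . . .
T2:
  2·area = 4
  edge (20, 8)→(12, 12): d=(-8,4) inclusive
  edge (12, 12)→(21, 7): d=(9,-5) inclusive
  edge (21, 7)→(20, 8): d=(-1,1) inclusive
    (11,2)@(23, 5): e=[12,-8,0] → .  [on edge]
    (10,3)@(21, 7): e=[4,0,0] → X  [on edge]
    (11,3)@(23, 7): e=[-4,10,-2] → .
    (9,4)@(19, 9): e=[-4,8,0] → .  [on edge]
    (10,4)@(21, 9): e=[-12,18,-2] → .
    (8,5)@(17, 11): e=[-12,16,0] → .  [on edge]
    (7,6)@(15, 13): e=[-20,24,0] → .  [on edge]
    (6,7)@(13, 15): e=[-28,32,0] → .  [on edge]
  covered (1 px):
    . . . . . . . . . . . .
    . . . . . . . . . . . .
    . . . . . . . . . . . .
    . . . . . . . . . . X .
    . . . . . . . . . . . .
    . . . . . . . . . . . .
    . . . . . . . . . . . .
    . . . . . . . . . . . .
T3:
  2·area = 12
  edge (6, 0)→(2, 6): d=(-4,6) inclusive
  edge (2, 6)→(0, 6): d=(-2,0) inclusive
  edge (0, 6)→(6, 0): d=(6,-6) inclusive
    (2,0)@(5, 1): e=[2,10,0] → X  [on edge]
    (3,0)@(7, 1): e=[-10,10,12] → .
    (1,1)@(3, 3): e=[6,6,0] → X  [on edge]
    (2,1)@(5, 3): e=[-6,6,12] → .
    (0,2)@(1, 5): e=[10,2,0] → X  [on edge]
    (1,2)@(3, 5): e=[-2,2,12] → .
    (0,3)@(1, 7): e=[2,-2,12] → .
  covered (3 px):
    . . X . . . . . . . . .
    . X . . . . . . . . . .
    X . . . . . . . . . . .
    . . . . . . . . . . . .
    . . . . . . . . . . . .
    . . . . . . . . . . . .
    . . . . . . . . . . . .
    . . . . . . . . . . . .

Answer: 25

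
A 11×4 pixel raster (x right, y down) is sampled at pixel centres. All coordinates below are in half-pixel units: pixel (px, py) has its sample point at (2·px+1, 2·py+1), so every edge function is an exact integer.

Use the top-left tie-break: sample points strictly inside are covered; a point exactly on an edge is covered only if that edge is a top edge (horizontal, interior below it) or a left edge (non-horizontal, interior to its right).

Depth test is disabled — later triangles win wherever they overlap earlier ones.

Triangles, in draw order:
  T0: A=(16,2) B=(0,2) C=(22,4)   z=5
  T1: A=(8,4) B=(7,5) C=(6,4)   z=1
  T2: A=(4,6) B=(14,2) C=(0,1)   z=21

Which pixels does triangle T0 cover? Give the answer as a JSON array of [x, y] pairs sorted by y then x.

T0:
  2·area = 32  (B↔C swapped to make it positive)
  edge (16, 2)→(22, 4): d=(6,2) right/bottom  bias=-1
  edge (22, 4)→(0, 2): d=(-22,-2) top-left  bias=+0
  edge (0, 2)→(16, 2): d=(16,0) top-left  bias=+0
    (6,0)@(13, 1): e=[0,48,-16] → ·  [on edge]
    (5,1)@(11, 3): e=[16,0,16] → █  [on edge]
    (6,1)@(13, 3): e=[12,4,16] → █
    (7,1)@(15, 3): e=[8,8,16] → █
    (8,1)@(17, 3): e=[4,12,16] → █
    (9,1)@(19, 3): e=[0,16,16] → ·  [on edge]
    (5,2)@(11, 5): e=[28,-44,48] → ·
    (6,2)@(13, 5): e=[24,-40,48] → ·
    (7,2)@(15, 5): e=[20,-36,48] → ·
    (8,2)@(17, 5): e=[16,-32,48] → ·
  covered (4 px):
    · · · · · · · · · · ·
    · · · · · █ █ █ █ · ·
    · · · · · · · · · · ·
    · · · · · · · · · · ·
T1:
  2·area = 2
  edge (8, 4)→(7, 5): d=(-1,1) right/bottom  bias=-1
  edge (7, 5)→(6, 4): d=(-1,-1) top-left  bias=+0
  edge (6, 4)→(8, 4): d=(2,0) top-left  bias=+0
    (1,0)@(3, 1): e=[8,0,-6] → ·  [on edge]
    (5,0)@(11, 1): e=[0,8,-6] → ·  [on edge]
    (2,1)@(5, 3): e=[4,0,-2] → ·  [on edge]
    (4,1)@(9, 3): e=[0,4,-2] → ·  [on edge]
    (3,2)@(7, 5): e=[0,0,2] → ·  [on edge]
    (2,3)@(5, 7): e=[0,-4,6] → ·  [on edge]
    (4,3)@(9, 7): e=[-4,0,6] → ·  [on edge]
  covered (0 px):
    · · · · · · · · · · ·
    · · · · · · · · · · ·
    · · · · · · · · · · ·
    · · · · · · · · · · ·
T2:
  2·area = 66  (B↔C swapped to make it positive)
  edge (4, 6)→(0, 1): d=(-4,-5) top-left  bias=+0
  edge (0, 1)→(14, 2): d=(14,1) right/bottom  bias=-1
  edge (14, 2)→(4, 6): d=(-10,4) right/bottom  bias=-1
    (1,1)@(3, 3): e=[7,25,34] → █
    (2,1)@(5, 3): e=[17,23,26] → █
    (3,1)@(7, 3): e=[27,21,18] → █
    (4,1)@(9, 3): e=[37,19,10] → █
    (5,1)@(11, 3): e=[47,17,2] → █
    (6,1)@(13, 3): e=[57,15,-6] → ·
    (1,2)@(3, 5): e=[-1,53,14] → ·
    (2,2)@(5, 5): e=[9,51,6] → █
    (3,2)@(7, 5): e=[19,49,-2] → ·
    (4,2)@(9, 5): e=[29,47,-10] → ·
    (5,2)@(11, 5): e=[39,45,-18] → ·
    (2,3)@(5, 7): e=[1,79,-14] → ·
  covered (6 px):
    · · · · · · · · · · ·
    · █ █ █ █ █ · · · · ·
    · · █ · · · · · · · ·
    · · · · · · · · · · ·

Result: [[5,1],[6,1],[7,1],[8,1]]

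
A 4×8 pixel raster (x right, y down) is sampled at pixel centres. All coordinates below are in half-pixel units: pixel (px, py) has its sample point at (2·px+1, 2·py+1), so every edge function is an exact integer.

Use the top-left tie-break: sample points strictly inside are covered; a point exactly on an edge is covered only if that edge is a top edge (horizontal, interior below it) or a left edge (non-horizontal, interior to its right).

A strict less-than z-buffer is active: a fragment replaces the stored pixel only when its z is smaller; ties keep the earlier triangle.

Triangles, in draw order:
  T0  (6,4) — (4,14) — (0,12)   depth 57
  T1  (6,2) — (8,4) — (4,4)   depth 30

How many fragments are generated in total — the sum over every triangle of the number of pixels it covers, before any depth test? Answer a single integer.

T0:
  2·area = 44
  edge (6, 4)→(4, 14): d=(-2,10) right/bottom  bias=-1
  edge (4, 14)→(0, 12): d=(-4,-2) top-left  bias=+0
  edge (0, 12)→(6, 4): d=(6,-8) top-left  bias=+0
    (2,3)@(5, 7): e=[4,30,10] → #
    (3,3)@(7, 7): e=[-16,34,26] → ·
    (1,4)@(3, 9): e=[20,18,6] → #
    (2,4)@(5, 9): e=[0,22,22] → ·  [on edge]
    (0,5)@(1, 11): e=[36,6,2] → #
    (2,5)@(5, 11): e=[-4,14,34] → ·
    (0,6)@(1, 13): e=[32,-2,14] → ·
    (1,6)@(3, 13): e=[12,2,30] → #
    (2,6)@(5, 13): e=[-8,6,46] → ·
    (1,7)@(3, 15): e=[8,-6,42] → ·
  covered (5 px):
    · · · ·
    · · · ·
    · · · ·
    · · # ·
    · # · ·
    # # · ·
    · # · ·
    · · · ·
T1:
  2·area = 8
  edge (6, 2)→(8, 4): d=(2,2) right/bottom  bias=-1
  edge (8, 4)→(4, 4): d=(-4,0) right/bottom  bias=-1
  edge (4, 4)→(6, 2): d=(2,-2) top-left  bias=+0
    (2,0)@(5, 1): e=[0,12,-4] → ·  [on edge]
    (3,0)@(7, 1): e=[-4,12,0] → ·  [on edge]
    (2,1)@(5, 3): e=[4,4,0] → #  [on edge]
    (3,1)@(7, 3): e=[0,4,4] → ·  [on edge]
    (1,2)@(3, 5): e=[12,-4,0] → ·  [on edge]
    (2,2)@(5, 5): e=[8,-4,4] → ·
    (0,3)@(1, 7): e=[20,-12,0] → ·  [on edge]
  covered (1 px):
    · · · ·
    · · # ·
    · · · ·
    · · · ·
    · · · ·
    · · · ·
    · · · ·
    · · · ·

Answer: 6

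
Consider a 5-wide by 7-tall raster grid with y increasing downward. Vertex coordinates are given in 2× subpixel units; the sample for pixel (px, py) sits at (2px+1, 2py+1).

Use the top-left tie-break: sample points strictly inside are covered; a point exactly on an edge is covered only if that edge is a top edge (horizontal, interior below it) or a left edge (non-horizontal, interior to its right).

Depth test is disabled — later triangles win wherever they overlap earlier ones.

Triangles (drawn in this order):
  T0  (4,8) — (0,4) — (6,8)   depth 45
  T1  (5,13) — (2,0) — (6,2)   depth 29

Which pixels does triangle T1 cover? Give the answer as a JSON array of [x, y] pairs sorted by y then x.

T0:
  2·area = 8
  edge (4, 8)→(0, 4): d=(-4,-4) top-left  bias=+0
  edge (0, 4)→(6, 8): d=(6,4) right/bottom  bias=-1
  edge (6, 8)→(4, 8): d=(-2,0) right/bottom  bias=-1
    (0,2)@(1, 5): e=[0,2,6] → #  [on edge]
    (1,2)@(3, 5): e=[8,-6,6] → ·
    (0,3)@(1, 7): e=[-8,14,2] → ·
    (1,3)@(3, 7): e=[0,6,2] → #  [on edge]
    (2,3)@(5, 7): e=[8,-2,2] → ·
    (1,4)@(3, 9): e=[-8,18,-2] → ·
    (2,4)@(5, 9): e=[0,10,-2] → ·  [on edge]
    (3,5)@(7, 11): e=[0,14,-6] → ·  [on edge]
    (4,6)@(9, 13): e=[0,18,-10] → ·  [on edge]
  covered (2 px):
    · · · · ·
    · · · · ·
    # · · · ·
    · # · · ·
    · · · · ·
    · · · · ·
    · · · · ·
T1:
  2·area = 46
  edge (5, 13)→(2, 0): d=(-3,-13) top-left  bias=+0
  edge (2, 0)→(6, 2): d=(4,2) right/bottom  bias=-1
  edge (6, 2)→(5, 13): d=(-1,11) right/bottom  bias=-1
    (1,0)@(3, 1): e=[10,2,34] → #
    (2,0)@(5, 1): e=[36,-2,12] → ·
    (1,1)@(3, 3): e=[4,10,32] → #
    (2,1)@(5, 3): e=[30,6,10] → #
    (3,1)@(7, 3): e=[56,2,-12] → ·
    (1,2)@(3, 5): e=[-2,18,30] → ·
    (2,2)@(5, 5): e=[24,14,8] → #
    (3,2)@(7, 5): e=[50,10,-14] → ·
    (2,3)@(5, 7): e=[18,22,6] → #
    (3,3)@(7, 7): e=[44,18,-16] → ·
    (2,4)@(5, 9): e=[12,30,4] → #
    (3,4)@(7, 9): e=[38,26,-18] → ·
    (2,6)@(5, 13): e=[0,46,0] → ·  [on edge]
  covered (7 px):
    · # · · ·
    · # # · ·
    · · # · ·
    · · # · ·
    · · # · ·
    · · # · ·
    · · · · ·

Answer: [[1,0],[1,1],[2,1],[2,2],[2,3],[2,4],[2,5]]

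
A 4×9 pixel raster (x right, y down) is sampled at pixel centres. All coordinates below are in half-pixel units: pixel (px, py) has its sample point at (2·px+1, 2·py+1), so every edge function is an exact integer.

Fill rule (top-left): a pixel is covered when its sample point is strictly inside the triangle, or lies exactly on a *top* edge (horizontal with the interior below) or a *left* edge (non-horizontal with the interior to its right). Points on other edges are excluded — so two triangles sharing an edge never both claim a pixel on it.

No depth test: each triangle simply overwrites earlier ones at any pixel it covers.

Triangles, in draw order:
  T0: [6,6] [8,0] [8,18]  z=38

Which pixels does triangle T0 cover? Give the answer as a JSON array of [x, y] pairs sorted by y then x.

T0:
  2·area = 36
  edge (6, 6)→(8, 0): d=(2,-6) top-left  bias=+0
  edge (8, 0)→(8, 18): d=(0,18) right/bottom  bias=-1
  edge (8, 18)→(6, 6): d=(-2,-12) top-left  bias=+0
    (3,1)@(7, 3): e=[0,18,18] → #  [on edge]
    (3,2)@(7, 5): e=[4,18,14] → #
    (3,3)@(7, 7): e=[8,18,10] → #
    (2,4)@(5, 9): e=[0,54,-18] → ·  [on edge]
    (3,4)@(7, 9): e=[12,18,6] → #
    (3,5)@(7, 11): e=[16,18,2] → #
    (3,6)@(7, 13): e=[20,18,-2] → ·
    (1,7)@(3, 15): e=[0,90,-54] → ·  [on edge]
  covered (5 px):
    · · · ·
    · · · #
    · · · #
    · · · #
    · · · #
    · · · #
    · · · ·
    · · · ·
    · · · ·

Final: [[3,1],[3,2],[3,3],[3,4],[3,5]]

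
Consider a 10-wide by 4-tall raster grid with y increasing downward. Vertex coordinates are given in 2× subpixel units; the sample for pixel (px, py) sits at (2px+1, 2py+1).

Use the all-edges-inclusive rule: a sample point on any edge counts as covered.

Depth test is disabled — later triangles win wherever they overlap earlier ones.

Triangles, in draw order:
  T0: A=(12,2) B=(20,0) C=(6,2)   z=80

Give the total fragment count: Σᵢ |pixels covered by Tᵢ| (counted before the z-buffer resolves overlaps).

T0:
  2·area = 12  (B↔C swapped to make it positive)
  edge (12, 2)→(6, 2): d=(-6,0) inclusive
  edge (6, 2)→(20, 0): d=(14,-2) inclusive
  edge (20, 0)→(12, 2): d=(-8,2) inclusive
    (6,0)@(13, 1): e=[6,0,6] → X  [on edge]
    (7,0)@(15, 1): e=[6,4,2] → X
    (8,0)@(17, 1): e=[6,8,-2] → .
    (6,1)@(13, 3): e=[-6,28,-10] → .
    (7,1)@(15, 3): e=[-6,32,-14] → .
  covered (2 px):
    . . . . . . X X . .
    . . . . . . . . . .
    . . . . . . . . . .
    . . . . . . . . . .

Answer: 2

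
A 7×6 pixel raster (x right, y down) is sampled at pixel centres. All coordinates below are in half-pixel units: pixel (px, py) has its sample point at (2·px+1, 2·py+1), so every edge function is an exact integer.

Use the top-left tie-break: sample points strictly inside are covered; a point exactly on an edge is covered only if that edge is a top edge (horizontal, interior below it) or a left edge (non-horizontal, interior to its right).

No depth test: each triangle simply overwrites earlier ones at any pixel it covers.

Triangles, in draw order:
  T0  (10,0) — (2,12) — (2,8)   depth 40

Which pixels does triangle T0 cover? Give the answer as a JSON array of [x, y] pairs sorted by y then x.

T0:
  2·area = 32
  edge (10, 0)→(2, 12): d=(-8,12) right/bottom  bias=-1
  edge (2, 12)→(2, 8): d=(0,-4) top-left  bias=+0
  edge (2, 8)→(10, 0): d=(8,-8) top-left  bias=+0
    (4,0)@(9, 1): e=[4,28,0] → #  [on edge]
    (5,0)@(11, 1): e=[-20,36,16] → ·
    (3,1)@(7, 3): e=[12,20,0] → #  [on edge]
    (4,1)@(9, 3): e=[-12,28,16] → ·
    (2,2)@(5, 5): e=[20,12,0] → #  [on edge]
    (3,2)@(7, 5): e=[-4,20,16] → ·
    (1,3)@(3, 7): e=[28,4,0] → #  [on edge]
    (3,3)@(7, 7): e=[-20,20,32] → ·
    (0,4)@(1, 9): e=[36,-4,0] → ·  [on edge]
    (1,4)@(3, 9): e=[12,4,16] → #
    (2,4)@(5, 9): e=[-12,12,32] → ·
    (1,5)@(3, 11): e=[-4,4,32] → ·
  covered (6 px):
    · · · · # · ·
    · · · # · · ·
    · · # · · · ·
    · # # · · · ·
    · # · · · · ·
    · · · · · · ·

Result: [[4,0],[3,1],[2,2],[1,3],[2,3],[1,4]]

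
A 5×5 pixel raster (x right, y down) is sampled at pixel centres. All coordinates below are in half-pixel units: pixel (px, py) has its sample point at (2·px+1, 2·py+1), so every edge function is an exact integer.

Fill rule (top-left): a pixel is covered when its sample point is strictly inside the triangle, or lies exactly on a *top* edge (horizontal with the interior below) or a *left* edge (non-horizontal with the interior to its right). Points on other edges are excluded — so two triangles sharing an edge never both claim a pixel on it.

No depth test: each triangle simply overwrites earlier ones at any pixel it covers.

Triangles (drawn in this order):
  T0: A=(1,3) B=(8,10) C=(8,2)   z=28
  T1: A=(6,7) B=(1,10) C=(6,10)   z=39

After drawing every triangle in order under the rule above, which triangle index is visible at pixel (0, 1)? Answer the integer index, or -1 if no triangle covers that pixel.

T0:
  2·area = 56  (B↔C swapped to make it positive)
  edge (1, 3)→(8, 2): d=(7,-1) top-left  bias=+0
  edge (8, 2)→(8, 10): d=(0,8) right/bottom  bias=-1
  edge (8, 10)→(1, 3): d=(-7,-7) top-left  bias=+0
    (0,1)@(1, 3): e=[0,56,0] → X  [on edge]
    (1,1)@(3, 3): e=[2,40,14] → X
    (2,1)@(5, 3): e=[4,24,28] → X
    (3,1)@(7, 3): e=[6,8,42] → X
    (4,1)@(9, 3): e=[8,-8,56] → .
    (0,2)@(1, 5): e=[14,56,-14] → .
    (1,2)@(3, 5): e=[16,40,0] → X  [on edge]
    (4,2)@(9, 5): e=[22,-8,42] → .
    (1,3)@(3, 7): e=[30,40,-14] → .
    (2,3)@(5, 7): e=[32,24,0] → X  [on edge]
    (4,3)@(9, 7): e=[36,-8,28] → .
    (2,4)@(5, 9): e=[46,24,-14] → .
    (3,4)@(7, 9): e=[48,8,0] → X  [on edge]
  covered (10 px):
    . . . . .
    X X X X .
    . X X X .
    . . X X .
    . . . X .
T1:
  2·area = 15  (B↔C swapped to make it positive)
  edge (6, 7)→(6, 10): d=(0,3) right/bottom  bias=-1
  edge (6, 10)→(1, 10): d=(-5,0) right/bottom  bias=-1
  edge (1, 10)→(6, 7): d=(5,-3) top-left  bias=+0
    (1,4)@(3, 9): e=[9,5,1] → X
    (2,4)@(5, 9): e=[3,5,7] → X
    (3,4)@(7, 9): e=[-3,5,13] → .
  covered (2 px):
    . . . . .
    . . . . .
    . . . . .
    . . . . .
    . X X . .

Z-buffer (winner per pixel, '.' = empty):
  . . . . .
  0 0 0 0 .
  . 0 0 0 .
  . . 0 0 .
  . 1 1 0 .

Answer: 0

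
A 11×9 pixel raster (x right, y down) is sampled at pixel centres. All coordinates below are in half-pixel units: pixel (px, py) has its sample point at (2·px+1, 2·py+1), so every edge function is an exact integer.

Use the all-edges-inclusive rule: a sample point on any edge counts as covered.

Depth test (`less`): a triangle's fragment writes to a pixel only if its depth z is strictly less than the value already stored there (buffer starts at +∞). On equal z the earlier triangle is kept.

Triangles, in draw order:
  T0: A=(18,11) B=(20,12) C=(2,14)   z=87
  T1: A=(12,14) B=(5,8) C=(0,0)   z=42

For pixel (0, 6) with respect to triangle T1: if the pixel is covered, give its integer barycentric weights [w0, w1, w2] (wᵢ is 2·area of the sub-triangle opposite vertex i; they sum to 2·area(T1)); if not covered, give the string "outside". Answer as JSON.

T0:
  2·area = 22
  edge (18, 11)→(20, 12): d=(2,1) inclusive
  edge (20, 12)→(2, 14): d=(-18,2) inclusive
  edge (2, 14)→(18, 11): d=(16,-3) inclusive
    (4,6)@(9, 13): e=[13,4,5] → █
    (5,6)@(11, 13): e=[11,0,11] → █  [on edge]
    (6,6)@(13, 13): e=[9,-4,17] → ·
    (4,7)@(9, 15): e=[17,-32,37] → ·
    (5,7)@(11, 15): e=[15,-36,43] → ·
  covered (2 px):
    · · · · · · · · · · ·
    · · · · · · · · · · ·
    · · · · · · · · · · ·
    · · · · · · · · · · ·
    · · · · · · · · · · ·
    · · · · · · · · · · ·
    · · · · █ █ · · · · ·
    · · · · · · · · · · ·
    · · · · · · · · · · ·
T1:
  2·area = 26
  edge (12, 14)→(5, 8): d=(-7,-6) inclusive
  edge (5, 8)→(0, 0): d=(-5,-8) inclusive
  edge (0, 0)→(12, 14): d=(12,14) inclusive
    (2,3)@(5, 7): e=[7,5,14] → █
    (3,3)@(7, 7): e=[19,21,-14] → ·
    (2,4)@(5, 9): e=[-7,-5,38] → ·
    (3,4)@(7, 9): e=[5,11,10] → █
    (4,4)@(9, 9): e=[17,27,-18] → ·
    (3,5)@(7, 11): e=[-9,1,34] → ·
    (4,5)@(9, 11): e=[3,17,6] → █
    (5,5)@(11, 11): e=[15,33,-22] → ·
    (4,6)@(9, 13): e=[-11,7,30] → ·
    (5,6)@(11, 13): e=[1,23,2] → █
    (6,6)@(13, 13): e=[13,39,-26] → ·
    (5,7)@(11, 15): e=[-13,13,26] → ·
  covered (4 px):
    · · · · · · · · · · ·
    · · · · · · · · · · ·
    · · · · · · · · · · ·
    · · █ · · · · · · · ·
    · · · █ · · · · · · ·
    · · · · █ · · · · · ·
    · · · · · █ · · · · ·
    · · · · · · · · · · ·
    · · · · · · · · · · ·

Result: "outside"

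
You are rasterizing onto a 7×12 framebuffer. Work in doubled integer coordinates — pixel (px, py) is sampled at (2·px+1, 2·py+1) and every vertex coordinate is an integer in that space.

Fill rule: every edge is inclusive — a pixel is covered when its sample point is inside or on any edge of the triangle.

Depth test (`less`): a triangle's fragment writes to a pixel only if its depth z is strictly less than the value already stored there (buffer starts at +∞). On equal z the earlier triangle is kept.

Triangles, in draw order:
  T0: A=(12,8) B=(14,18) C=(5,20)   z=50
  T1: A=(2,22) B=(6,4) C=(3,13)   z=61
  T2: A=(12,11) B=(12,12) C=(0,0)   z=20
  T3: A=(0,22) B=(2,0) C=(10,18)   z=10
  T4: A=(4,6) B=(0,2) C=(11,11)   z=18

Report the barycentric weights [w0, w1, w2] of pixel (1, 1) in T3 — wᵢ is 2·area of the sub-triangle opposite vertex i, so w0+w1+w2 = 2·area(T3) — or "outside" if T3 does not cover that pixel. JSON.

T0:
  2·area = 94
  edge (12, 8)→(14, 18): d=(2,10) inclusive
  edge (14, 18)→(5, 20): d=(-9,2) inclusive
  edge (5, 20)→(12, 8): d=(7,-12) inclusive
    (5,1)@(11, 3): e=[0,141,-47] → ·  [on edge]
    (5,5)@(11, 11): e=[16,69,9] → #
    (6,5)@(13, 11): e=[-4,65,33] → ·
    (5,6)@(11, 13): e=[20,51,23] → #
    (6,6)@(13, 13): e=[0,47,47] → #  [on edge]
    (4,7)@(9, 15): e=[44,37,13] → #
    (3,8)@(7, 17): e=[68,23,3] → #
    (3,9)@(7, 19): e=[72,5,17] → #
    (5,9)@(11, 19): e=[32,-3,65] → ·
    (6,9)@(13, 19): e=[12,-7,89] → ·
    (3,10)@(7, 21): e=[76,-13,31] → ·
    (4,10)@(9, 21): e=[56,-17,55] → ·
  covered (12 px):
    · · · · · · ·
    · · · · · · ·
    · · · · · · ·
    · · · · · · ·
    · · · · · · ·
    · · · · · # ·
    · · · · · # #
    · · · · # # #
    · · · # # # #
    · · · # # · ·
    · · · · · · ·
    · · · · · · ·
T1:
  2·area = 18  (B↔C swapped to make it positive)
  edge (2, 22)→(3, 13): d=(1,-9) inclusive
  edge (3, 13)→(6, 4): d=(3,-9) inclusive
  edge (6, 4)→(2, 22): d=(-4,18) inclusive
    (3,0)@(7, 1): e=[24,0,-6] → ·  [on edge]
    (2,3)@(5, 7): e=[12,0,6] → #  [on edge]
    (3,3)@(7, 7): e=[30,18,-30] → ·
    (2,4)@(5, 9): e=[14,6,-2] → ·
    (1,6)@(3, 13): e=[0,0,18] → #  [on edge]
    (2,6)@(5, 13): e=[18,18,-18] → ·
    (1,7)@(3, 15): e=[2,6,10] → #
    (2,7)@(5, 15): e=[20,24,-26] → ·
    (1,8)@(3, 17): e=[4,12,2] → #
    (2,8)@(5, 17): e=[22,30,-34] → ·
    (0,9)@(1, 19): e=[-12,0,30] → ·  [on edge]
    (1,9)@(3, 19): e=[6,18,-6] → ·
  covered (4 px):
    · · · · · · ·
    · · · · · · ·
    · · · · · · ·
    · · # · · · ·
    · · · · · · ·
    · · · · · · ·
    · # · · · · ·
    · # · · · · ·
    · # · · · · ·
    · · · · · · ·
    · · · · · · ·
    · · · · · · ·
T2:
  2·area = 12
  edge (12, 11)→(12, 12): d=(0,1) inclusive
  edge (12, 12)→(0, 0): d=(-12,-12) inclusive
  edge (0, 0)→(12, 11): d=(12,11) inclusive
    (0,0)@(1, 1): e=[11,0,1] → #  [on edge]
    (1,0)@(3, 1): e=[9,24,-21] → ·
    (0,1)@(1, 3): e=[11,-24,25] → ·
    (1,1)@(3, 3): e=[9,0,3] → #  [on edge]
    (2,1)@(5, 3): e=[7,24,-19] → ·
    (1,2)@(3, 5): e=[9,-24,27] → ·
    (2,2)@(5, 5): e=[7,0,5] → #  [on edge]
    (3,2)@(7, 5): e=[5,24,-17] → ·
    (2,3)@(5, 7): e=[7,-24,29] → ·
    (3,3)@(7, 7): e=[5,0,7] → #  [on edge]
    (4,3)@(9, 7): e=[3,24,-15] → ·
    (3,4)@(7, 9): e=[5,-24,31] → ·
    (4,4)@(9, 9): e=[3,0,9] → #  [on edge]
    (5,5)@(11, 11): e=[1,0,11] → #  [on edge]
    (6,6)@(13, 13): e=[-1,0,13] → ·  [on edge]
  covered (6 px):
    # · · · · · ·
    · # · · · · ·
    · · # · · · ·
    · · · # · · ·
    · · · · # · ·
    · · · · · # ·
    · · · · · · ·
    · · · · · · ·
    · · · · · · ·
    · · · · · · ·
    · · · · · · ·
    · · · · · · ·
T3:
  2·area = 212
  edge (0, 22)→(2, 0): d=(2,-22) inclusive
  edge (2, 0)→(10, 18): d=(8,18) inclusive
  edge (10, 18)→(0, 22): d=(-10,4) inclusive
    (1,1)@(3, 3): e=[28,6,178] → #
    (2,1)@(5, 3): e=[72,-30,170] → ·
    (1,2)@(3, 5): e=[32,22,158] → #
    (2,2)@(5, 5): e=[76,-14,150] → ·
    (1,3)@(3, 7): e=[36,38,138] → #
    (2,3)@(5, 7): e=[80,2,130] → #
    (3,3)@(7, 7): e=[124,-34,122] → ·
    (1,4)@(3, 9): e=[40,54,118] → #
    (3,4)@(7, 9): e=[128,-18,102] → ·
    (0,5)@(1, 11): e=[0,106,106] → #  [on edge]
    (3,5)@(7, 11): e=[132,-2,82] → ·
    (0,6)@(1, 13): e=[4,122,86] → #
  covered (27 px):
    · · · · · · ·
    · # · · · · ·
    · # · · · · ·
    · # # · · · ·
    · # # · · · ·
    # # # · · · ·
    # # # # · · ·
    # # # # · · ·
    # # # # # · ·
    # # # # · · ·
    # · · · · · ·
    · · · · · · ·
T4:
  2·area = 8
  edge (4, 6)→(0, 2): d=(-4,-4) inclusive
  edge (0, 2)→(11, 11): d=(11,9) inclusive
  edge (11, 11)→(4, 6): d=(-7,-5) inclusive
    (0,1)@(1, 3): e=[0,2,6] → #  [on edge]
    (1,1)@(3, 3): e=[8,-16,16] → ·
    (0,2)@(1, 5): e=[-8,24,-8] → ·
    (1,2)@(3, 5): e=[0,6,2] → #  [on edge]
    (2,2)@(5, 5): e=[8,-12,12] → ·
    (1,3)@(3, 7): e=[-8,28,-12] → ·
    (2,3)@(5, 7): e=[0,10,-2] → ·  [on edge]
    (3,4)@(7, 9): e=[0,14,-6] → ·  [on edge]
    (4,5)@(9, 11): e=[0,18,-10] → ·  [on edge]
    (5,5)@(11, 11): e=[8,0,0] → #  [on edge]
    (6,5)@(13, 11): e=[16,-18,10] → ·
    (5,6)@(11, 13): e=[0,22,-14] → ·  [on edge]
    (6,7)@(13, 15): e=[0,26,-18] → ·  [on edge]
  covered (3 px):
    · · · · · · ·
    # · · · · · ·
    · # · · · · ·
    · · · · · · ·
    · · · · · · ·
    · · · · · # ·
    · · · · · · ·
    · · · · · · ·
    · · · · · · ·
    · · · · · · ·
    · · · · · · ·
    · · · · · · ·

Answer: [6,178,28]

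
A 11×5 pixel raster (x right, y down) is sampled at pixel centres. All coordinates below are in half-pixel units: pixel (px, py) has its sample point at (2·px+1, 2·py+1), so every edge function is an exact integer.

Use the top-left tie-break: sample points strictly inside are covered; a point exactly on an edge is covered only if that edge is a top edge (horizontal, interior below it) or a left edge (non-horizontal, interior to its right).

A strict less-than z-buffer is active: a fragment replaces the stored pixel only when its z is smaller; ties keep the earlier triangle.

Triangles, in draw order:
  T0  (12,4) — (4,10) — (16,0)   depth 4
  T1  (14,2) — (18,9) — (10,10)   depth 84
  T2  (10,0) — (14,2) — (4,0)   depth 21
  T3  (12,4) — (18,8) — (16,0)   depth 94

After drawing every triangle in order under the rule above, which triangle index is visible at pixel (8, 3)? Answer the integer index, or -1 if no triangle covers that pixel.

T0:
  2·area = 8
  edge (12, 4)→(4, 10): d=(-8,6) right/bottom  bias=-1
  edge (4, 10)→(16, 0): d=(12,-10) top-left  bias=+0
  edge (16, 0)→(12, 4): d=(-4,4) right/bottom  bias=-1
    (7,0)@(15, 1): e=[6,2,0] → ·  [on edge]
    (6,1)@(13, 3): e=[2,6,0] → ·  [on edge]
    (5,2)@(11, 5): e=[-2,10,0] → ·  [on edge]
    (4,3)@(9, 7): e=[-6,14,0] → ·  [on edge]
    (3,4)@(7, 9): e=[-10,18,0] → ·  [on edge]
  covered (0 px):
    · · · · · · · · · · ·
    · · · · · · · · · · ·
    · · · · · · · · · · ·
    · · · · · · · · · · ·
    · · · · · · · · · · ·
T1:
  2·area = 60
  edge (14, 2)→(18, 9): d=(4,7) right/bottom  bias=-1
  edge (18, 9)→(10, 10): d=(-8,1) right/bottom  bias=-1
  edge (10, 10)→(14, 2): d=(4,-8) top-left  bias=+0
    (6,2)@(13, 5): e=[19,37,4] → #
    (7,2)@(15, 5): e=[5,35,20] → #
    (8,2)@(17, 5): e=[-9,33,36] → ·
    (6,3)@(13, 7): e=[27,21,12] → #
    (8,3)@(17, 7): e=[-1,17,44] → ·
    (5,4)@(11, 9): e=[49,7,4] → #
    (8,4)@(17, 9): e=[7,1,52] → #
    (9,4)@(19, 9): e=[-7,-1,68] → ·
  covered (8 px):
    · · · · · · · · · · ·
    · · · · · · · · · · ·
    · · · · · · # # · · ·
    · · · · · · # # · · ·
    · · · · · # # # # · ·
T2:
  2·area = 12
  edge (10, 0)→(14, 2): d=(4,2) right/bottom  bias=-1
  edge (14, 2)→(4, 0): d=(-10,-2) top-left  bias=+0
  edge (4, 0)→(10, 0): d=(6,0) top-left  bias=+0
    (4,0)@(9, 1): e=[6,0,6] → #  [on edge]
    (5,0)@(11, 1): e=[2,4,6] → #
    (6,0)@(13, 1): e=[-2,8,6] → ·
    (4,1)@(9, 3): e=[14,-20,18] → ·
    (5,1)@(11, 3): e=[10,-16,18] → ·
    (9,1)@(19, 3): e=[-6,0,18] → ·  [on edge]
  covered (2 px):
    · · · · # # · · · · ·
    · · · · · · · · · · ·
    · · · · · · · · · · ·
    · · · · · · · · · · ·
    · · · · · · · · · · ·
T3:
  2·area = 40  (B↔C swapped to make it positive)
  edge (12, 4)→(16, 0): d=(4,-4) top-left  bias=+0
  edge (16, 0)→(18, 8): d=(2,8) right/bottom  bias=-1
  edge (18, 8)→(12, 4): d=(-6,-4) top-left  bias=+0
    (7,0)@(15, 1): e=[0,10,30] → #  [on edge]
    (8,0)@(17, 1): e=[8,-6,38] → ·
    (6,1)@(13, 3): e=[0,30,10] → #  [on edge]
    (8,1)@(17, 3): e=[16,-2,26] → ·
    (5,2)@(11, 5): e=[0,50,-10] → ·  [on edge]
    (6,2)@(13, 5): e=[8,34,-2] → ·
    (7,2)@(15, 5): e=[16,18,6] → #
    (8,2)@(17, 5): e=[24,2,14] → #
    (9,2)@(19, 5): e=[32,-14,22] → ·
    (4,3)@(9, 7): e=[0,70,-30] → ·  [on edge]
    (7,3)@(15, 7): e=[24,22,-6] → ·
    (8,3)@(17, 7): e=[32,6,2] → #
    (3,4)@(7, 9): e=[0,90,-50] → ·  [on edge]
  covered (6 px):
    · · · · · · · # · · ·
    · · · · · · # # · · ·
    · · · · · · · # # · ·
    · · · · · · · · # · ·
    · · · · · · · · · · ·

Z-buffer (winner per pixel, '.' = empty):
  . . . . 2 2 . 3 . . .
  . . . . . . 3 3 . . .
  . . . . . . 1 1 3 . .
  . . . . . . 1 1 3 . .
  . . . . . 1 1 1 1 . .

Answer: 3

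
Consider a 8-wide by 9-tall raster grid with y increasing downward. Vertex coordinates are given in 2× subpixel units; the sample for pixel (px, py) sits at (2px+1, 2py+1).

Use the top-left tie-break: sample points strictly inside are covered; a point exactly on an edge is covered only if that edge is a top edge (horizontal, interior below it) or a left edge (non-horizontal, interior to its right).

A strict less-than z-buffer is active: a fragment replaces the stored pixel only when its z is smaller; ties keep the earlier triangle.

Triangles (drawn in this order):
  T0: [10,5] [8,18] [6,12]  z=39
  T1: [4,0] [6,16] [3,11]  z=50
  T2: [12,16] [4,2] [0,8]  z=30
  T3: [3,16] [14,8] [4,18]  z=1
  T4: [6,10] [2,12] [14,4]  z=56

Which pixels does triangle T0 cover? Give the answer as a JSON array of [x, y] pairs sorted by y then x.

T0:
  2·area = 38
  edge (10, 5)→(8, 18): d=(-2,13) right/bottom  bias=-1
  edge (8, 18)→(6, 12): d=(-2,-6) top-left  bias=+0
  edge (6, 12)→(10, 5): d=(4,-7) top-left  bias=+0
    (1,1)@(3, 3): e=[95,0,-57] → ·  [on edge]
    (4,3)@(9, 7): e=[9,28,1] → #
    (5,3)@(11, 7): e=[-17,40,15] → ·
    (2,4)@(5, 9): e=[57,0,-19] → ·  [on edge]
    (4,4)@(9, 9): e=[5,24,9] → #
    (5,4)@(11, 9): e=[-21,36,23] → ·
    (3,5)@(7, 11): e=[27,8,3] → #
    (5,5)@(11, 11): e=[-25,32,31] → ·
    (3,6)@(7, 13): e=[23,4,11] → #
    (4,6)@(9, 13): e=[-3,16,25] → ·
    (3,7)@(7, 15): e=[19,0,19] → #  [on edge]
    (4,7)@(9, 15): e=[-7,12,33] → ·
  covered (6 px):
    · · · · · · · ·
    · · · · · · · ·
    · · · · · · · ·
    · · · · # · · ·
    · · · · # · · ·
    · · · # # · · ·
    · · · # · · · ·
    · · · # · · · ·
    · · · · · · · ·
T1:
  2·area = 38
  edge (4, 0)→(6, 16): d=(2,16) right/bottom  bias=-1
  edge (6, 16)→(3, 11): d=(-3,-5) top-left  bias=+0
  edge (3, 11)→(4, 0): d=(1,-11) top-left  bias=+0
    (2,4)@(5, 9): e=[2,16,20] → #
    (3,4)@(7, 9): e=[-30,26,42] → ·
    (1,5)@(3, 11): e=[38,0,0] → #  [on edge]
    (3,5)@(7, 11): e=[-26,20,44] → ·
    (1,6)@(3, 13): e=[42,-6,2] → ·
    (2,6)@(5, 13): e=[10,4,24] → #
    (3,6)@(7, 13): e=[-22,14,46] → ·
    (2,7)@(5, 15): e=[14,-2,26] → ·
  covered (4 px):
    · · · · · · · ·
    · · · · · · · ·
    · · · · · · · ·
    · · · · · · · ·
    · · # · · · · ·
    · # # · · · · ·
    · · # · · · · ·
    · · · · · · · ·
    · · · · · · · ·
T2:
  2·area = 104  (B↔C swapped to make it positive)
  edge (12, 16)→(0, 8): d=(-12,-8) top-left  bias=+0
  edge (0, 8)→(4, 2): d=(4,-6) top-left  bias=+0
  edge (4, 2)→(12, 16): d=(8,14) right/bottom  bias=-1
    (1,2)@(3, 5): e=[60,6,38] → #
    (2,2)@(5, 5): e=[76,18,10] → #
    (3,2)@(7, 5): e=[92,30,-18] → ·
    (0,3)@(1, 7): e=[20,2,82] → #
    (3,3)@(7, 7): e=[68,38,-2] → ·
    (0,4)@(1, 9): e=[-4,10,98] → ·
    (1,4)@(3, 9): e=[12,22,70] → #
    (3,4)@(7, 9): e=[44,46,14] → #
    (4,4)@(9, 9): e=[60,58,-14] → ·
    (1,5)@(3, 11): e=[-12,30,86] → ·
    (2,5)@(5, 11): e=[4,42,58] → #
    (4,5)@(9, 11): e=[36,66,2] → #
  covered (13 px):
    · · · · · · · ·
    · · · · · · · ·
    · # # · · · · ·
    # # # · · · · ·
    · # # # · · · ·
    · · # # # · · ·
    · · · · # · · ·
    · · · · · # · ·
    · · · · · · · ·
T3:
  2·area = 30
  edge (3, 16)→(14, 8): d=(11,-8) top-left  bias=+0
  edge (14, 8)→(4, 18): d=(-10,10) right/bottom  bias=-1
  edge (4, 18)→(3, 16): d=(-1,-2) top-left  bias=+0
    (7,3)@(15, 7): e=[-3,0,33] → ·  [on edge]
    (6,4)@(13, 9): e=[3,0,27] → ·  [on edge]
    (5,5)@(11, 11): e=[9,0,21] → ·  [on edge]
    (4,6)@(9, 13): e=[15,0,15] → ·  [on edge]
    (2,7)@(5, 15): e=[5,20,5] → #
    (3,7)@(7, 15): e=[21,0,9] → ·  [on edge]
    (2,8)@(5, 17): e=[27,0,3] → ·  [on edge]
  covered (1 px):
    · · · · · · · ·
    · · · · · · · ·
    · · · · · · · ·
    · · · · · · · ·
    · · · · · · · ·
    · · · · · · · ·
    · · · · · · · ·
    · · # · · · · ·
    · · · · · · · ·
T4:
  2·area = 8
  edge (6, 10)→(2, 12): d=(-4,2) right/bottom  bias=-1
  edge (2, 12)→(14, 4): d=(12,-8) top-left  bias=+0
  edge (14, 4)→(6, 10): d=(-8,6) right/bottom  bias=-1
    (3,4)@(7, 9): e=[2,4,2] → #
    (4,4)@(9, 9): e=[-2,20,-10] → ·
    (3,5)@(7, 11): e=[-6,28,-14] → ·
  covered (1 px):
    · · · · · · · ·
    · · · · · · · ·
    · · · · · · · ·
    · · · · · · · ·
    · · · # · · · ·
    · · · · · · · ·
    · · · · · · · ·
    · · · · · · · ·
    · · · · · · · ·

Result: [[4,3],[4,4],[3,5],[4,5],[3,6],[3,7]]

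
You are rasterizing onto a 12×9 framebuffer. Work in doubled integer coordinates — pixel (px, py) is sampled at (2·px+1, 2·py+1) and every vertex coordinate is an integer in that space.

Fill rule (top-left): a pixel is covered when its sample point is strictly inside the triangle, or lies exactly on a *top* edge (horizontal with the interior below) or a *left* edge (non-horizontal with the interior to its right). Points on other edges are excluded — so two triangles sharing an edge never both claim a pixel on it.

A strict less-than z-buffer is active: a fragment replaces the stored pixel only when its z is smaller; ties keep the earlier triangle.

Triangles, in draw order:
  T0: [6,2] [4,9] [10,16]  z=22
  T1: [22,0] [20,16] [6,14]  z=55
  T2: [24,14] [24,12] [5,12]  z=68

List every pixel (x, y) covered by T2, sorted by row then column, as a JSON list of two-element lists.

T0:
  2·area = 56  (B↔C swapped to make it positive)
  edge (6, 2)→(10, 16): d=(4,14) right/bottom  bias=-1
  edge (10, 16)→(4, 9): d=(-6,-7) top-left  bias=+0
  edge (4, 9)→(6, 2): d=(2,-7) top-left  bias=+0
    (2,3)@(5, 7): e=[34,19,3] → █
    (3,3)@(7, 7): e=[6,33,17] → █
    (4,3)@(9, 7): e=[-22,47,31] → ·
    (2,4)@(5, 9): e=[42,7,7] → █
    (4,4)@(9, 9): e=[-14,35,35] → ·
    (2,5)@(5, 11): e=[50,-5,11] → ·
    (3,5)@(7, 11): e=[22,9,25] → █
    (4,5)@(9, 11): e=[-6,23,39] → ·
    (3,6)@(7, 13): e=[30,-3,29] → ·
    (4,6)@(9, 13): e=[2,11,43] → █
    (5,6)@(11, 13): e=[-26,25,57] → ·
    (4,7)@(9, 15): e=[10,-1,47] → ·
  covered (6 px):
    · · · · · · · · · · · ·
    · · · · · · · · · · · ·
    · · · · · · · · · · · ·
    · · █ █ · · · · · · · ·
    · · █ █ · · · · · · · ·
    · · · █ · · · · · · · ·
    · · · · █ · · · · · · ·
    · · · · · · · · · · · ·
    · · · · · · · · · · · ·
T1:
  2·area = 228
  edge (22, 0)→(20, 16): d=(-2,16) right/bottom  bias=-1
  edge (20, 16)→(6, 14): d=(-14,-2) top-left  bias=+0
  edge (6, 14)→(22, 0): d=(16,-14) top-left  bias=+0
    (10,0)@(21, 1): e=[14,212,2] → █
    (11,0)@(23, 1): e=[-18,216,30] → ·
    (9,1)@(19, 3): e=[42,180,6] → █
    (11,1)@(23, 3): e=[-22,188,62] → ·
    (8,2)@(17, 5): e=[70,148,10] → █
    (11,2)@(23, 5): e=[-26,160,94] → ·
    (7,3)@(15, 7): e=[98,116,14] → █
    (11,3)@(23, 7): e=[-30,132,126] → ·
    (6,4)@(13, 9): e=[126,84,18] → █
    (10,4)@(21, 9): e=[-2,100,130] → ·
    (5,5)@(11, 11): e=[154,52,22] → █
    (10,5)@(21, 11): e=[-6,72,162] → ·
    (6,7)@(13, 15): e=[114,0,114] → █  [on edge]
  covered (29 px):
    · · · · · · · · · · █ ·
    · · · · · · · · · █ █ ·
    · · · · · · · · █ █ █ ·
    · · · · · · · █ █ █ █ ·
    · · · · · · █ █ █ █ · ·
    · · · · · █ █ █ █ █ · ·
    · · · · █ █ █ █ █ █ · ·
    · · · · · · █ █ █ █ · ·
    · · · · · · · · · · · ·
T2:
  2·area = 38  (B↔C swapped to make it positive)
  edge (24, 14)→(5, 12): d=(-19,-2) top-left  bias=+0
  edge (5, 12)→(24, 12): d=(19,0) top-left  bias=+0
  edge (24, 12)→(24, 14): d=(0,2) right/bottom  bias=-1
    (7,6)@(15, 13): e=[1,19,18] → █
    (8,6)@(17, 13): e=[5,19,14] → █
    (9,6)@(19, 13): e=[9,19,10] → █
    (10,6)@(21, 13): e=[13,19,6] → █
    (11,6)@(23, 13): e=[17,19,2] → █
    (7,7)@(15, 15): e=[-37,57,18] → ·
    (8,7)@(17, 15): e=[-33,57,14] → ·
    (9,7)@(19, 15): e=[-29,57,10] → ·
    (10,7)@(21, 15): e=[-25,57,6] → ·
    (11,7)@(23, 15): e=[-21,57,2] → ·
  covered (5 px):
    · · · · · · · · · · · ·
    · · · · · · · · · · · ·
    · · · · · · · · · · · ·
    · · · · · · · · · · · ·
    · · · · · · · · · · · ·
    · · · · · · · · · · · ·
    · · · · · · · █ █ █ █ █
    · · · · · · · · · · · ·
    · · · · · · · · · · · ·

Answer: [[7,6],[8,6],[9,6],[10,6],[11,6]]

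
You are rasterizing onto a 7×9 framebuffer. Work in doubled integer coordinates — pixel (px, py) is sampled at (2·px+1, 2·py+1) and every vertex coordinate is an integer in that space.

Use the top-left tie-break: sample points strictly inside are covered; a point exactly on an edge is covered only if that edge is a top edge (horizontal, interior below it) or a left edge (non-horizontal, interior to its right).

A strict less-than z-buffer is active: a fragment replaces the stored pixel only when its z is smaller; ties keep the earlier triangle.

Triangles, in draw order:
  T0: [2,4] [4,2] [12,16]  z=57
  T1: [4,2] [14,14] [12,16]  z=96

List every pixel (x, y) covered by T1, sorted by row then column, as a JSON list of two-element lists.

T0:
  2·area = 44
  edge (2, 4)→(4, 2): d=(2,-2) top-left  bias=+0
  edge (4, 2)→(12, 16): d=(8,14) right/bottom  bias=-1
  edge (12, 16)→(2, 4): d=(-10,-12) top-left  bias=+0
    (2,0)@(5, 1): e=[0,-22,66] → ·  [on edge]
    (1,1)@(3, 3): e=[0,22,22] → █  [on edge]
    (2,1)@(5, 3): e=[4,-6,46] → ·
    (0,2)@(1, 5): e=[0,66,-22] → ·  [on edge]
    (1,2)@(3, 5): e=[4,38,2] → █
    (2,2)@(5, 5): e=[8,10,26] → █
    (3,2)@(7, 5): e=[12,-18,50] → ·
    (1,3)@(3, 7): e=[8,54,-18] → ·
    (2,3)@(5, 7): e=[12,26,6] → █
    (3,3)@(7, 7): e=[16,-2,30] → ·
    (2,4)@(5, 9): e=[16,42,-14] → ·
    (3,4)@(7, 9): e=[20,14,10] → █
  covered (6 px):
    · · · · · · ·
    · █ · · · · ·
    · █ █ · · · ·
    · · █ · · · ·
    · · · █ · · ·
    · · · · █ · ·
    · · · · · · ·
    · · · · · · ·
    · · · · · · ·
T1:
  2·area = 44
  edge (4, 2)→(14, 14): d=(10,12) right/bottom  bias=-1
  edge (14, 14)→(12, 16): d=(-2,2) right/bottom  bias=-1
  edge (12, 16)→(4, 2): d=(-8,-14) top-left  bias=+0
    (3,3)@(7, 7): e=[14,28,2] → █
    (4,3)@(9, 7): e=[-10,24,30] → ·
    (3,4)@(7, 9): e=[34,24,-14] → ·
    (4,4)@(9, 9): e=[10,20,14] → █
    (5,4)@(11, 9): e=[-14,16,42] → ·
    (4,5)@(9, 11): e=[30,16,-2] → ·
    (5,5)@(11, 11): e=[6,12,26] → █
    (6,5)@(13, 11): e=[-18,8,54] → ·
    (5,6)@(11, 13): e=[26,8,10] → █
    (6,6)@(13, 13): e=[2,4,38] → █
    (5,7)@(11, 15): e=[46,4,-6] → ·
    (6,7)@(13, 15): e=[22,0,22] → ·  [on edge]
    (5,8)@(11, 17): e=[66,0,-22] → ·  [on edge]
  covered (5 px):
    · · · · · · ·
    · · · · · · ·
    · · · · · · ·
    · · · █ · · ·
    · · · · █ · ·
    · · · · · █ ·
    · · · · · █ █
    · · · · · · ·
    · · · · · · ·

Final: [[3,3],[4,4],[5,5],[5,6],[6,6]]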